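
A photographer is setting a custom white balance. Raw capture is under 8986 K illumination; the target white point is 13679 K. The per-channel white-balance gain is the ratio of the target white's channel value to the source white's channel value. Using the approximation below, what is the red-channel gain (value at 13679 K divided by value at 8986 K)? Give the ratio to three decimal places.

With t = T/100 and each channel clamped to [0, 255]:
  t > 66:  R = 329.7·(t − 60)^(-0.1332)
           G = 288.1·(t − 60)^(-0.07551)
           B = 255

0.882

At 8986 K (t = 89.86):
  R = 329.7·(89.86 − 60)^(-0.1332) = 329.7·29.86^(-0.1332) = 329.7·0.63609 = 209.719.
At 13679 K (t = 136.79):
  R = 329.7·(136.79 − 60)^(-0.1332) = 329.7·76.79^(-0.1332) = 329.7·0.56089 = 184.925.
Gain = 184.925 / 209.719 = 0.8818 → 0.882.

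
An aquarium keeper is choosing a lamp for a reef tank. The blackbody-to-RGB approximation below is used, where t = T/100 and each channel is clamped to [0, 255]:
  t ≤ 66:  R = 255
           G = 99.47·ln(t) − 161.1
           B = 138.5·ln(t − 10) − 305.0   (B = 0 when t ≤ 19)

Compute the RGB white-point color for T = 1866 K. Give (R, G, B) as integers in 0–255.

(255, 130, 0)

t = 1866/100 = 18.66; the t ≤ 66 branch applies.
R = 255 by definition for t ≤ 66.
G = 99.47·ln 18.66 − 161.1 = 99.47·2.9264 − 161.1 = 129.987.
t = 18.66 ≤ 19, so B = 0.
Rounded: (255, 130, 0).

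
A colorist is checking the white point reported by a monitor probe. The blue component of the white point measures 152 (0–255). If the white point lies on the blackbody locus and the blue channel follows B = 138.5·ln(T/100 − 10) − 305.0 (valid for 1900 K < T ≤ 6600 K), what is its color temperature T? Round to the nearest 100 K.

ln(t − 10) = (152 + 305.0) / 138.5 = 3.2996.
t − 10 = e^3.2996 = 27.103, so t = 37.103.
T = 100·t = 3710 K → 3700 K to the nearest 100 K.

3700 K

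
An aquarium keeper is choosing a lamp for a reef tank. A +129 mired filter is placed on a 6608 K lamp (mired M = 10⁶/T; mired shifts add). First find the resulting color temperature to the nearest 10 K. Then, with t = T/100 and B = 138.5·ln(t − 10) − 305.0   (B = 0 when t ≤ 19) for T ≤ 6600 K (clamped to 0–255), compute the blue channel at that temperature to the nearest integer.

M_in = 10⁶/6608 = 151.33; M_out = 151.33 + (+129) = 280.33.
T_out = 10⁶/280.33 = 3567.2 K → 3570 K; t = 35.7.
B = 138.5·ln(35.7 − 10) − 305.0 = 138.5·ln 25.7 − 305.0 = 138.5·3.2465 − 305.0 = 144.639.
Rounded: 145.

145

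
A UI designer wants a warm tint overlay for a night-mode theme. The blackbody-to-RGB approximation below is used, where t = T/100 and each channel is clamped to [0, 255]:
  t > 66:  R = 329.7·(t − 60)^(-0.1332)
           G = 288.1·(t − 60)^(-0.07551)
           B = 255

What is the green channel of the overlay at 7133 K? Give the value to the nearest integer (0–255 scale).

t = 7133/100 = 71.33; the t > 66 branch applies.
G = 288.1·(71.33 − 60)^(-0.07551) = 288.1·11.33^(-0.07551) = 288.1·0.83252 = 239.849.
Rounded: 240.

240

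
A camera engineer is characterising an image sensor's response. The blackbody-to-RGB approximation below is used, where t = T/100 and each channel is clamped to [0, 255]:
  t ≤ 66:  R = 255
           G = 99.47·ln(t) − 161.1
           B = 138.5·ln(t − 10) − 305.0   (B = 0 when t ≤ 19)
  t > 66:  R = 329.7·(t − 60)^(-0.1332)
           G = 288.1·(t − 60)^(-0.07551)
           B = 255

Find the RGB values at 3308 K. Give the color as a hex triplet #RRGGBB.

t = 3308/100 = 33.08; the t ≤ 66 branch applies.
R = 255 by definition for t ≤ 66.
G = 99.47·ln 33.08 − 161.1 = 99.47·3.4989 − 161.1 = 186.938.
B = 138.5·ln(33.08 − 10) − 305.0 = 138.5·ln 23.08 − 305.0 = 138.5·3.1390 − 305.0 = 129.747.
Rounded: (255, 187, 130).
In hex: #FFBB82.

#FFBB82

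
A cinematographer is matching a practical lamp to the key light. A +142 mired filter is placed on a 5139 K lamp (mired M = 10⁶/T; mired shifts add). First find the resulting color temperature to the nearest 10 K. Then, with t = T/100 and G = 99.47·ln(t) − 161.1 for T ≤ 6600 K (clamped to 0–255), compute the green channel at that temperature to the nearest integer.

M_in = 10⁶/5139 = 194.59; M_out = 194.59 + (+142) = 336.59.
T_out = 10⁶/336.59 = 2971.0 K → 2970 K; t = 29.7.
G = 99.47·ln 29.7 − 161.1 = 99.47·3.3911 − 161.1 = 176.217.
Rounded: 176.

176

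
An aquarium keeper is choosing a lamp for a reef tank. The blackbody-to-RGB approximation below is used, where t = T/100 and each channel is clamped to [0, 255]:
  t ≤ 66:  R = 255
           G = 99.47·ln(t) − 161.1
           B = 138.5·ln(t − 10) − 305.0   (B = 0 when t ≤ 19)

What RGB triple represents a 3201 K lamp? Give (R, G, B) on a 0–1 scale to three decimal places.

t = 3201/100 = 32.01; the t ≤ 66 branch applies.
R = 255 by definition for t ≤ 66.
G = 99.47·ln 32.01 − 161.1 = 99.47·3.4660 − 161.1 = 183.668.
B = 138.5·ln(32.01 − 10) − 305.0 = 138.5·ln 22.01 − 305.0 = 138.5·3.0915 − 305.0 = 123.172.
Dividing each by 255: (1.0000, 0.7203, 0.4830) → (1.000, 0.720, 0.483).

(1.000, 0.720, 0.483)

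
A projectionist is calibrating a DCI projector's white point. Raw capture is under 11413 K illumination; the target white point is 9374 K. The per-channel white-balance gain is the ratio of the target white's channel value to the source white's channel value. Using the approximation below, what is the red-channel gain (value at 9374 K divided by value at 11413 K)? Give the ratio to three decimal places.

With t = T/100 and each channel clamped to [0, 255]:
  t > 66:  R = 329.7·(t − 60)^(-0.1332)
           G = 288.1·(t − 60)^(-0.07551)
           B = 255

At 11413 K (t = 114.13):
  R = 329.7·(114.13 − 60)^(-0.1332) = 329.7·54.13^(-0.1332) = 329.7·0.58763 = 193.743.
At 9374 K (t = 93.74):
  R = 329.7·(93.74 − 60)^(-0.1332) = 329.7·33.74^(-0.1332) = 329.7·0.62582 = 206.334.
Gain = 206.334 / 193.743 = 1.0650 → 1.065.

1.065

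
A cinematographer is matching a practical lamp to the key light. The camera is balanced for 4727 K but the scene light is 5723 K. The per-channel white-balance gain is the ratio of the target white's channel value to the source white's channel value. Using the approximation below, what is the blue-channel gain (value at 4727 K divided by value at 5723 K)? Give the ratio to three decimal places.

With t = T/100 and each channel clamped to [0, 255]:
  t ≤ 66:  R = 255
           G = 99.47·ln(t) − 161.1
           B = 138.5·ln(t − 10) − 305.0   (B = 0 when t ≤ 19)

0.857

At 5723 K (t = 57.23):
  B = 138.5·ln(57.23 − 10) − 305.0 = 138.5·ln 47.23 − 305.0 = 138.5·3.8550 − 305.0 = 228.922.
At 4727 K (t = 47.27):
  B = 138.5·ln(47.27 − 10) − 305.0 = 138.5·ln 37.27 − 305.0 = 138.5·3.6182 − 305.0 = 196.119.
Gain = 196.119 / 228.922 = 0.8567 → 0.857.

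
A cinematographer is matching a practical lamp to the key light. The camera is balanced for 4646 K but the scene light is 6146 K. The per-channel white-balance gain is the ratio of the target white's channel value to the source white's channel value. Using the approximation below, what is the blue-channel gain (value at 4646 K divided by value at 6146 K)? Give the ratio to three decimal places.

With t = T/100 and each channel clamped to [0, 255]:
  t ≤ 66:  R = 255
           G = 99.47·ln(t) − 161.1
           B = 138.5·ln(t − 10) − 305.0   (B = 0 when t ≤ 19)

At 6146 K (t = 61.46):
  B = 138.5·ln(61.46 − 10) − 305.0 = 138.5·ln 51.46 − 305.0 = 138.5·3.9408 − 305.0 = 240.801.
At 4646 K (t = 46.46):
  B = 138.5·ln(46.46 − 10) − 305.0 = 138.5·ln 36.46 − 305.0 = 138.5·3.5962 − 305.0 = 193.076.
Gain = 193.076 / 240.801 = 0.8018 → 0.802.

0.802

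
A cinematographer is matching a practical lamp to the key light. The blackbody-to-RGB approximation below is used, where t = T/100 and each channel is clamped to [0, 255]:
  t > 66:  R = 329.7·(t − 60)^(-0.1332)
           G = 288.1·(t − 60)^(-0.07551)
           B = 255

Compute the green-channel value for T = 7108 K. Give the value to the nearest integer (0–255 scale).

t = 7108/100 = 71.08; the t > 66 branch applies.
G = 288.1·(71.08 − 60)^(-0.07551) = 288.1·11.08^(-0.07551) = 288.1·0.83392 = 240.254.
Rounded: 240.

240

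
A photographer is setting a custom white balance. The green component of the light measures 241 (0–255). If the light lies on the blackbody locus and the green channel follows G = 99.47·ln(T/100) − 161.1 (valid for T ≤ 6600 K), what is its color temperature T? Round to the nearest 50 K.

5700 K

ln t = (241 + 161.1) / 99.47 = 4.0424.
t = e^4.0424 = 56.964.
T = 100·t = 5696 K → 5700 K to the nearest 50 K.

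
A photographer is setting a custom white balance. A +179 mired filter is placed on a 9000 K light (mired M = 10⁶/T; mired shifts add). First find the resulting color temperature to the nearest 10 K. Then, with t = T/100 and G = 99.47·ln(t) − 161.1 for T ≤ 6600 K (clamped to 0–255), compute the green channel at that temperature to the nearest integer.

M_in = 10⁶/9000 = 111.11; M_out = 111.11 + (+179) = 290.11.
T_out = 10⁶/290.11 = 3447.0 K → 3450 K; t = 34.5.
G = 99.47·ln 34.5 − 161.1 = 99.47·3.5410 − 161.1 = 191.119.
Rounded: 191.

191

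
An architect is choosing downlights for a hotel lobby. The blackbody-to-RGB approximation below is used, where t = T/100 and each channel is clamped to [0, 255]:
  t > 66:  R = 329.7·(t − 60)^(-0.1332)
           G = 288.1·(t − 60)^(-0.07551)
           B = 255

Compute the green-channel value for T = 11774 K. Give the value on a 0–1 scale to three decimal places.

0.832

t = 11774/100 = 117.74; the t > 66 branch applies.
G = 288.1·(117.74 − 60)^(-0.07551) = 288.1·57.74^(-0.07551) = 288.1·0.73619 = 212.097.
On a 0–1 scale: 212.097/255 = 0.8318 → 0.832.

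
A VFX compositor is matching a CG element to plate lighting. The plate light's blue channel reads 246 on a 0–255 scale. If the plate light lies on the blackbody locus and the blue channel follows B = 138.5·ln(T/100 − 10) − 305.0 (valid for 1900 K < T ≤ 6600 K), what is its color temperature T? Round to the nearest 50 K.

ln(t − 10) = (246 + 305.0) / 138.5 = 3.9783.
t − 10 = e^3.9783 = 53.428, so t = 63.428.
T = 100·t = 6343 K → 6350 K to the nearest 50 K.

6350 K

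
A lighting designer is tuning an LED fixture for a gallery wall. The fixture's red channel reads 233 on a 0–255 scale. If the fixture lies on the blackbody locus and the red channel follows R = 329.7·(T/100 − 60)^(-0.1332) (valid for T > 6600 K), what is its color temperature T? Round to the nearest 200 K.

7400 K

(t − 60)^(-0.1332) = 233/329.7 = 0.70670.
t − 60 = 0.70670^(1/-0.1332) = 0.70670^(-7.508) = 13.547, so t = 73.547.
T = 100·t = 7355 K → 7400 K to the nearest 200 K.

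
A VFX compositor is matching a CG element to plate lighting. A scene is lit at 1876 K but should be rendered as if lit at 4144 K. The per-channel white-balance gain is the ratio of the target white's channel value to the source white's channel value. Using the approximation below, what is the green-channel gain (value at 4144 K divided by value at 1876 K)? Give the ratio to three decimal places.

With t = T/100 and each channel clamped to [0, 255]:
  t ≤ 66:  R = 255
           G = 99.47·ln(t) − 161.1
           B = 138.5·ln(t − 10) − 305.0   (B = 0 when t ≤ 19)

1.604

At 1876 K (t = 18.76):
  G = 99.47·ln 18.76 − 161.1 = 99.47·2.9317 − 161.1 = 130.519.
At 4144 K (t = 41.44):
  G = 99.47·ln 41.44 − 161.1 = 99.47·3.7242 − 161.1 = 209.351.
Gain = 209.351 / 130.519 = 1.6040 → 1.604.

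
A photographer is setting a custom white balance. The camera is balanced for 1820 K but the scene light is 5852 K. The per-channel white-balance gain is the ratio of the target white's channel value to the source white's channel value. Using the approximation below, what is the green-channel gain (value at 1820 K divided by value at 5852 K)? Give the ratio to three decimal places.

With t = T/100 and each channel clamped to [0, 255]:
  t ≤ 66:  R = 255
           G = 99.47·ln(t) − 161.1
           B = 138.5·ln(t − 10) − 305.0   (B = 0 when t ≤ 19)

0.523

At 5852 K (t = 58.52):
  G = 99.47·ln 58.52 − 161.1 = 99.47·4.0694 − 161.1 = 243.680.
At 1820 K (t = 18.2):
  G = 99.47·ln 18.2 − 161.1 = 99.47·2.9014 − 161.1 = 127.504.
Gain = 127.504 / 243.680 = 0.5232 → 0.523.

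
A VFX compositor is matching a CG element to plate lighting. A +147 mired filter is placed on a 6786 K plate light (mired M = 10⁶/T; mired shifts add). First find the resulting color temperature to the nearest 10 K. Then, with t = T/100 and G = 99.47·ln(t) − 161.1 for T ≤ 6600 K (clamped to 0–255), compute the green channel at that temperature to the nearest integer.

190

M_in = 10⁶/6786 = 147.36; M_out = 147.36 + (+147) = 294.36.
T_out = 10⁶/294.36 = 3397.2 K → 3400 K; t = 34.
G = 99.47·ln 34 − 161.1 = 99.47·3.5264 − 161.1 = 189.667.
Rounded: 190.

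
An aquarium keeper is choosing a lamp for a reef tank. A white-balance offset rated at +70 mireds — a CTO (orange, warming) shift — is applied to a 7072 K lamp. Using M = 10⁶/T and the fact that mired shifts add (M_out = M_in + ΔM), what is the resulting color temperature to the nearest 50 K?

M_in = 10⁶/7072 = 141.40 mireds.
M_out = 141.40 + (+70) = 211.40 mireds.
T_out = 10⁶/211.40 = 4730.3 K → 4750 K.

4750 K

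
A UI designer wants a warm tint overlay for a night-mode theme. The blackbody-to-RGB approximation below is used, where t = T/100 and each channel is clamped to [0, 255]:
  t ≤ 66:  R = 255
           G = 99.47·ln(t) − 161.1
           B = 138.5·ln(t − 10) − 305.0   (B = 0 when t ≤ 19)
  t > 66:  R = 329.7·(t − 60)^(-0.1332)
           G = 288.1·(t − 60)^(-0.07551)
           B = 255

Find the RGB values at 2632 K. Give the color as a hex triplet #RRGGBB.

t = 2632/100 = 26.32; the t ≤ 66 branch applies.
R = 255 by definition for t ≤ 66.
G = 99.47·ln 26.32 − 161.1 = 99.47·3.2703 − 161.1 = 164.200.
B = 138.5·ln(26.32 − 10) − 305.0 = 138.5·ln 16.32 − 305.0 = 138.5·2.7924 − 305.0 = 81.746.
Rounded: (255, 164, 82).
In hex: #FFA452.

#FFA452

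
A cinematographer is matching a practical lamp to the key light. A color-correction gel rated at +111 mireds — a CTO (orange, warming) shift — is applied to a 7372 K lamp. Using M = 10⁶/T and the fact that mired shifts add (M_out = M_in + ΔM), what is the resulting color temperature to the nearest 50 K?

4050 K

M_in = 10⁶/7372 = 135.65 mireds.
M_out = 135.65 + (+111) = 246.65 mireds.
T_out = 10⁶/246.65 = 4054.4 K → 4050 K.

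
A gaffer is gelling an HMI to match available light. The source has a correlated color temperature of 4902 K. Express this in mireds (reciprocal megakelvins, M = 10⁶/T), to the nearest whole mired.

204 mireds

M = 10⁶ / 4902 = 203.998 → 204 mireds.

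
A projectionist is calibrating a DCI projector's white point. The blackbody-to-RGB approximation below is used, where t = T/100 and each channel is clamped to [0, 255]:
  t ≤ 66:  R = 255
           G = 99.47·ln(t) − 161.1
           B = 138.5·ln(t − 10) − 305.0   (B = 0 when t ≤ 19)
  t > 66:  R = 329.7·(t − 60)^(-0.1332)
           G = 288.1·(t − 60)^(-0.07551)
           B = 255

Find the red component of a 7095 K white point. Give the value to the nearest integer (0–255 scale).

240

t = 7095/100 = 70.95; the t > 66 branch applies.
R = 329.7·(70.95 − 60)^(-0.1332) = 329.7·10.95^(-0.1332) = 329.7·0.72703 = 239.701.
Rounded: 240.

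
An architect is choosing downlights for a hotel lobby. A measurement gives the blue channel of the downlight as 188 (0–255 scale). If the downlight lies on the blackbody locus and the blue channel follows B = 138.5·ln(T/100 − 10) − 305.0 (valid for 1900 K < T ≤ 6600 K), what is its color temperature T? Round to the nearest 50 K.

ln(t − 10) = (188 + 305.0) / 138.5 = 3.5596.
t − 10 = e^3.5596 = 35.148, so t = 45.148.
T = 100·t = 4515 K → 4500 K to the nearest 50 K.

4500 K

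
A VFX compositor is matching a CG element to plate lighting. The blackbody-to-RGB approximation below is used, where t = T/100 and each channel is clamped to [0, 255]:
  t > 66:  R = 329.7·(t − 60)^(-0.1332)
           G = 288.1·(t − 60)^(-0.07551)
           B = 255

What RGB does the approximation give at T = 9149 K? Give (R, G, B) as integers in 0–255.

(208, 222, 255)

t = 9149/100 = 91.49; the t > 66 branch applies.
R = 329.7·(91.49 − 60)^(-0.1332) = 329.7·31.49^(-0.1332) = 329.7·0.63160 = 208.239.
G = 288.1·(91.49 − 60)^(-0.07551) = 288.1·31.49^(-0.07551) = 288.1·0.77068 = 222.032.
B = 255 by definition for t > 66.
Rounded: (208, 222, 255).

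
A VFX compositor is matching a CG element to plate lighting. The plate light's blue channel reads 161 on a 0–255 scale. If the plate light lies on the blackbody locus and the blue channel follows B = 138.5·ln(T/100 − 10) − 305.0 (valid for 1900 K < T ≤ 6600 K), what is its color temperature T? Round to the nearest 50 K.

3900 K

ln(t − 10) = (161 + 305.0) / 138.5 = 3.3646.
t − 10 = e^3.3646 = 28.923, so t = 38.923.
T = 100·t = 3892 K → 3900 K to the nearest 50 K.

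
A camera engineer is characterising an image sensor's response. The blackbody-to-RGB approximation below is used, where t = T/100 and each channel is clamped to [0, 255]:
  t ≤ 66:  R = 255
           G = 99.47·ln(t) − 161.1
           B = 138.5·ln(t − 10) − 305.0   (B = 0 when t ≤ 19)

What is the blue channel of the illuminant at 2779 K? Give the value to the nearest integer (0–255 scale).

94

t = 2779/100 = 27.79; the t ≤ 66 branch applies.
B = 138.5·ln(27.79 − 10) − 305.0 = 138.5·ln 17.79 − 305.0 = 138.5·2.8786 − 305.0 = 93.691.
Rounded: 94.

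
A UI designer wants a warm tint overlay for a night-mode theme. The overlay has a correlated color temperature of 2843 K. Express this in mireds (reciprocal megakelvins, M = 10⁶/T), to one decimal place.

M = 10⁶ / 2843 = 351.741 → 351.7 mireds.

351.7 mireds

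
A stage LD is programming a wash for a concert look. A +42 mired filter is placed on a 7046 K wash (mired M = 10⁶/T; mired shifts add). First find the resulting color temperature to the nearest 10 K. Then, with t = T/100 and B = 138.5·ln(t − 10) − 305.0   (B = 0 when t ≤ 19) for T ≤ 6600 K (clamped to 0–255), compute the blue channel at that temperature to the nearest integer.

220

M_in = 10⁶/7046 = 141.92; M_out = 141.92 + (+42) = 183.92.
T_out = 10⁶/183.92 = 5437.0 K → 5440 K; t = 54.4.
B = 138.5·ln(54.4 − 10) − 305.0 = 138.5·ln 44.4 − 305.0 = 138.5·3.7932 − 305.0 = 220.364.
Rounded: 220.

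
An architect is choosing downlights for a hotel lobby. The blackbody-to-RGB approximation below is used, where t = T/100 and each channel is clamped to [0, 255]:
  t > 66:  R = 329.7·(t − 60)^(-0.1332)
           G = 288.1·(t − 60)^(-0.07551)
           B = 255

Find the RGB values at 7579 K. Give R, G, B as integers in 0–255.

R=228, G=234, B=255

t = 7579/100 = 75.79; the t > 66 branch applies.
R = 329.7·(75.79 − 60)^(-0.1332) = 329.7·15.79^(-0.1332) = 329.7·0.69243 = 228.294.
G = 288.1·(75.79 − 60)^(-0.07551) = 288.1·15.79^(-0.07551) = 288.1·0.81191 = 233.912.
B = 255 by definition for t > 66.
Rounded: (228, 234, 255).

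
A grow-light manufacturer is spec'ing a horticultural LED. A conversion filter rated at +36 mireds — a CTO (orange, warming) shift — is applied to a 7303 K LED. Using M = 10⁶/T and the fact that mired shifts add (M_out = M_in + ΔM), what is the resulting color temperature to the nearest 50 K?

M_in = 10⁶/7303 = 136.93 mireds.
M_out = 136.93 + (+36) = 172.93 mireds.
T_out = 10⁶/172.93 = 5782.7 K → 5800 K.

5800 K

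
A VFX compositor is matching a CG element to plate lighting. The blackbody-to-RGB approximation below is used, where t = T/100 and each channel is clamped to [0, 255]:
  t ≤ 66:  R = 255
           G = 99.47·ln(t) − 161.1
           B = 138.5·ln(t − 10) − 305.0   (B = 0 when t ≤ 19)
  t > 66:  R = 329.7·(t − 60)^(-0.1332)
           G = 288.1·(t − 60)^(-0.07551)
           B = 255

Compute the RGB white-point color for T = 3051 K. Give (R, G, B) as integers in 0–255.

t = 3051/100 = 30.51; the t ≤ 66 branch applies.
R = 255 by definition for t ≤ 66.
G = 99.47·ln 30.51 − 161.1 = 99.47·3.4181 − 161.1 = 178.894.
B = 138.5·ln(30.51 − 10) − 305.0 = 138.5·ln 20.51 − 305.0 = 138.5·3.0209 − 305.0 = 113.396.
Rounded: (255, 179, 113).

(255, 179, 113)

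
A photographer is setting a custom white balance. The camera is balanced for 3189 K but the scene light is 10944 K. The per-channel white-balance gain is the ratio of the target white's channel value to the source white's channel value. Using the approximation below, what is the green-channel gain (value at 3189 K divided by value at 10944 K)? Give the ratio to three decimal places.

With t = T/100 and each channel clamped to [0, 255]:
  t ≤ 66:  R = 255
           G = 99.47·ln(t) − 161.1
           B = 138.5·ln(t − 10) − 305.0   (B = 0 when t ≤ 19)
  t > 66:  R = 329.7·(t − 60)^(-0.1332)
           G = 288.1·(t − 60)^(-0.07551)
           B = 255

At 10944 K (t = 109.44):
  G = 288.1·(109.44 − 60)^(-0.07551) = 288.1·49.44^(-0.07551) = 288.1·0.74487 = 214.597.
At 3189 K (t = 31.89):
  G = 99.47·ln 31.89 − 161.1 = 99.47·3.4623 − 161.1 = 183.294.
Gain = 183.294 / 214.597 = 0.8541 → 0.854.

0.854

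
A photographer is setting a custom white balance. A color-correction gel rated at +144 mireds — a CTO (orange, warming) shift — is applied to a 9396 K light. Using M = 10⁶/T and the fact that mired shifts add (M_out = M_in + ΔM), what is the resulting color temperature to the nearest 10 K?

M_in = 10⁶/9396 = 106.43 mireds.
M_out = 106.43 + (+144) = 250.43 mireds.
T_out = 10⁶/250.43 = 3993.2 K → 3990 K.

3990 K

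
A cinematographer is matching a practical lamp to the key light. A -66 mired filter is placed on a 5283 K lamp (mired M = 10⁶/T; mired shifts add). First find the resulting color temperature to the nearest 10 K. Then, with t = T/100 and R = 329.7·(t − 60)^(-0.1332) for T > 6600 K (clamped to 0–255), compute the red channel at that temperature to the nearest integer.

M_in = 10⁶/5283 = 189.29; M_out = 189.29 + (-66) = 123.29.
T_out = 10⁶/123.29 = 8111.2 K → 8110 K; t = 81.1.
R = 329.7·(81.1 − 60)^(-0.1332) = 329.7·21.1^(-0.1332) = 329.7·0.66620 = 219.647.
Rounded: 220.

220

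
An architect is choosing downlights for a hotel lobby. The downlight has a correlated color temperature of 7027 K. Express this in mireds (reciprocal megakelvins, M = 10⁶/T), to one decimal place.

142.3 mireds

M = 10⁶ / 7027 = 142.308 → 142.3 mireds.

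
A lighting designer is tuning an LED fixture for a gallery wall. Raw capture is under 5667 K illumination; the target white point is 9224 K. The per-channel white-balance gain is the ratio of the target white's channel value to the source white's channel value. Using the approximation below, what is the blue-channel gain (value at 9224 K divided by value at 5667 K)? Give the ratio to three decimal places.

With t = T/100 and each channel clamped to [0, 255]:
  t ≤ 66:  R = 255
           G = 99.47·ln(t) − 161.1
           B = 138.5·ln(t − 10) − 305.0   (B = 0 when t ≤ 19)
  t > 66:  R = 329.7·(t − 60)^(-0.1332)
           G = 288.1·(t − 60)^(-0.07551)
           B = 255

At 5667 K (t = 56.67):
  B = 138.5·ln(56.67 − 10) − 305.0 = 138.5·ln 46.67 − 305.0 = 138.5·3.8431 − 305.0 = 227.270.
At 9224 K (t = 92.24):
  B = 255 by definition for t > 66.
Gain = 255.000 / 227.270 = 1.1220 → 1.122.

1.122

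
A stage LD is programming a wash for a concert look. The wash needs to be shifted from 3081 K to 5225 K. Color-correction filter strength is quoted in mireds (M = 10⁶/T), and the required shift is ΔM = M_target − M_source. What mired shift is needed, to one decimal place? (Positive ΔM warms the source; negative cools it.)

-133.2 mireds

M_source = 10⁶/3081 = 324.570; M_target = 10⁶/5225 = 191.388.
ΔM = 191.388 − 324.570 = -133.182 → -133.2 mireds, a cooling shift.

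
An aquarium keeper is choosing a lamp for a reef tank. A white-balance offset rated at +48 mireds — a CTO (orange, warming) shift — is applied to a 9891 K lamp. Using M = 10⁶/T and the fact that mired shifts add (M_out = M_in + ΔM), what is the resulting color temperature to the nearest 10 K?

M_in = 10⁶/9891 = 101.10 mireds.
M_out = 101.10 + (+48) = 149.10 mireds.
T_out = 10⁶/149.10 = 6706.8 K → 6710 K.

6710 K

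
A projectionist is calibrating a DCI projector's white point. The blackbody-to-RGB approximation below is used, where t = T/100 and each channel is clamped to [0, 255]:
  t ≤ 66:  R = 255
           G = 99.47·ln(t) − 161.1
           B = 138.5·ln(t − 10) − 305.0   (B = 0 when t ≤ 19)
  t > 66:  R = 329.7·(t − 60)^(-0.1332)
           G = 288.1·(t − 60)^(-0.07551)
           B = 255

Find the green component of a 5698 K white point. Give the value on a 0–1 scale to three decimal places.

t = 5698/100 = 56.98; the t ≤ 66 branch applies.
G = 99.47·ln 56.98 − 161.1 = 99.47·4.0427 − 161.1 = 241.027.
On a 0–1 scale: 241.027/255 = 0.9452 → 0.945.

0.945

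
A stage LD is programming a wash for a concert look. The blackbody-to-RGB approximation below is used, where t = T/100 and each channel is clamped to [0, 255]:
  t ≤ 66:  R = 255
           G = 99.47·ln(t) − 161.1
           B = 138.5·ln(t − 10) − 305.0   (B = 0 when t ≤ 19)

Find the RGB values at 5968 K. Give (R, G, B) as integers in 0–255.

(255, 246, 236)

t = 5968/100 = 59.68; the t ≤ 66 branch applies.
R = 255 by definition for t ≤ 66.
G = 99.47·ln 59.68 − 161.1 = 99.47·4.0890 − 161.1 = 245.633.
B = 138.5·ln(59.68 − 10) − 305.0 = 138.5·ln 49.68 − 305.0 = 138.5·3.9056 − 305.0 = 235.926.
Rounded: (255, 246, 236).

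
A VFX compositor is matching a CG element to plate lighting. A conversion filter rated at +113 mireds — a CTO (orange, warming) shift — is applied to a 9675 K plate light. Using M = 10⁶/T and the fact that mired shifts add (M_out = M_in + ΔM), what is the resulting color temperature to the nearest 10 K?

4620 K

M_in = 10⁶/9675 = 103.36 mireds.
M_out = 103.36 + (+113) = 216.36 mireds.
T_out = 10⁶/216.36 = 4621.9 K → 4620 K.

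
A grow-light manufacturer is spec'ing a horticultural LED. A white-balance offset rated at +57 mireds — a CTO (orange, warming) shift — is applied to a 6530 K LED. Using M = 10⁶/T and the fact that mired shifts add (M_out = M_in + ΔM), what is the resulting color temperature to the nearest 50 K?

4750 K

M_in = 10⁶/6530 = 153.14 mireds.
M_out = 153.14 + (+57) = 210.14 mireds.
T_out = 10⁶/210.14 = 4758.7 K → 4750 K.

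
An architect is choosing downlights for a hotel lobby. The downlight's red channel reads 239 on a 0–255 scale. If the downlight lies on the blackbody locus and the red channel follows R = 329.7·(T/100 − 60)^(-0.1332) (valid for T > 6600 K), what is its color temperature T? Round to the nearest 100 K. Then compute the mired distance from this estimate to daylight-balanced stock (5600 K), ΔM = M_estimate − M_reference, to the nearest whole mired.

(t − 60)^(-0.1332) = 239/329.7 = 0.72490.
t − 60 = 0.72490^(1/-0.1332) = 0.72490^(-7.508) = 11.193, so t = 71.193.
T = 100·t = 7119 K → 7100 K to the nearest 100 K.
M_estimate = 10⁶/7100 = 140.85; M_reference = 10⁶/5600 = 178.57.
ΔM = 140.85 − 178.57 = -37.73 → -38 mireds.

-38 mireds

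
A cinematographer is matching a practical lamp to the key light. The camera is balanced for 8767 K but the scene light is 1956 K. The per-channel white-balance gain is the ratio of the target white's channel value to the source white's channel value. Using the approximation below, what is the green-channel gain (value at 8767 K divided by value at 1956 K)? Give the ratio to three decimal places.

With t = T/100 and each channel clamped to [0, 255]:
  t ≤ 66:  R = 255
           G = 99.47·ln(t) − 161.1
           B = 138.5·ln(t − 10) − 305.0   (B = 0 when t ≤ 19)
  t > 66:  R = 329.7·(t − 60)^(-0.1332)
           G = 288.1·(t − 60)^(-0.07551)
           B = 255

1.665

At 1956 K (t = 19.56):
  G = 99.47·ln 19.56 − 161.1 = 99.47·2.9735 − 161.1 = 134.673.
At 8767 K (t = 87.67):
  G = 288.1·(87.67 − 60)^(-0.07551) = 288.1·27.67^(-0.07551) = 288.1·0.77824 = 224.211.
Gain = 224.211 / 134.673 = 1.6649 → 1.665.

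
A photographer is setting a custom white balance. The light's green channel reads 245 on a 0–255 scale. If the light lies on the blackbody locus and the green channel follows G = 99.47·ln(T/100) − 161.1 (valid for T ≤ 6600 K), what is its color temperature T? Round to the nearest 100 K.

5900 K

ln t = (245 + 161.1) / 99.47 = 4.0826.
t = e^4.0826 = 59.302.
T = 100·t = 5930 K → 5900 K to the nearest 100 K.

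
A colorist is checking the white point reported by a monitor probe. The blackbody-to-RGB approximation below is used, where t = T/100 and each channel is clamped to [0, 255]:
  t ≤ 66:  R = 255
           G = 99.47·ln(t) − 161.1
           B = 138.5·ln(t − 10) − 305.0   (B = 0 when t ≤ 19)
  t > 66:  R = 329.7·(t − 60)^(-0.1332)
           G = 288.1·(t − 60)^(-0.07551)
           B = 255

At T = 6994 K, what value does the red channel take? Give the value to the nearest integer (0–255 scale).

243

t = 6994/100 = 69.94; the t > 66 branch applies.
R = 329.7·(69.94 − 60)^(-0.1332) = 329.7·9.94^(-0.1332) = 329.7·0.73646 = 242.810.
Rounded: 243.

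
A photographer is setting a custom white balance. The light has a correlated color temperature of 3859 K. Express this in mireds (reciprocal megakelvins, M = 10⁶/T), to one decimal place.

259.1 mireds

M = 10⁶ / 3859 = 259.134 → 259.1 mireds.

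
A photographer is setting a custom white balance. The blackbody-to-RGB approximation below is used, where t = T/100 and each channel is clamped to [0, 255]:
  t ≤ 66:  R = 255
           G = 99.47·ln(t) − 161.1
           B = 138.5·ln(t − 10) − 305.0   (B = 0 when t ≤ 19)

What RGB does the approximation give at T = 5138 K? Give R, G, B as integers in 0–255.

t = 5138/100 = 51.38; the t ≤ 66 branch applies.
R = 255 by definition for t ≤ 66.
G = 99.47·ln 51.38 − 161.1 = 99.47·3.9392 − 161.1 = 230.737.
B = 138.5·ln(51.38 − 10) − 305.0 = 138.5·ln 41.38 − 305.0 = 138.5·3.7228 − 305.0 = 210.607.
Rounded: (255, 231, 211).

R=255, G=231, B=211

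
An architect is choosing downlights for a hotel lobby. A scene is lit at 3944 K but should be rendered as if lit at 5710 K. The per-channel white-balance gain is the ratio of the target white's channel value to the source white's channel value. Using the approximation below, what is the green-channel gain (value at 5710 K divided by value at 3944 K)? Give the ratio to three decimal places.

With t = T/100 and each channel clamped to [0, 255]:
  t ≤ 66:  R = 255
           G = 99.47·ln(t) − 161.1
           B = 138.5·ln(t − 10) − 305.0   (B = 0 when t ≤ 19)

1.180

At 3944 K (t = 39.44):
  G = 99.47·ln 39.44 − 161.1 = 99.47·3.6748 − 161.1 = 204.430.
At 5710 K (t = 57.1):
  G = 99.47·ln 57.1 − 161.1 = 99.47·4.0448 − 161.1 = 241.237.
Gain = 241.237 / 204.430 = 1.1800 → 1.180.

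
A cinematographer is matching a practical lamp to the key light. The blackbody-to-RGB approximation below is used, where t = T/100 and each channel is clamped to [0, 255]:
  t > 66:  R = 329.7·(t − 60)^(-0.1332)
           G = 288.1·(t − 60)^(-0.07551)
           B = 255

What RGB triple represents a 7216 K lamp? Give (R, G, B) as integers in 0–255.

(236, 239, 255)

t = 7216/100 = 72.16; the t > 66 branch applies.
R = 329.7·(72.16 − 60)^(-0.1332) = 329.7·12.16^(-0.1332) = 329.7·0.71695 = 236.377.
G = 288.1·(72.16 − 60)^(-0.07551) = 288.1·12.16^(-0.07551) = 288.1·0.82809 = 238.572.
B = 255 by definition for t > 66.
Rounded: (236, 239, 255).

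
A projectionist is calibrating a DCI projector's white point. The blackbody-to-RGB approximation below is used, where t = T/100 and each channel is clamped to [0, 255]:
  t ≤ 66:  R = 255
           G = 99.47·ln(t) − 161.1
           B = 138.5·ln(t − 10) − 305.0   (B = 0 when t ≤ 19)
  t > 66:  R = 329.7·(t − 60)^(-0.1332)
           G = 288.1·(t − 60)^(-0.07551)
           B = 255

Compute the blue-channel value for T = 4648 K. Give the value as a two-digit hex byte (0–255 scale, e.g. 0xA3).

0xC1

t = 4648/100 = 46.48; the t ≤ 66 branch applies.
B = 138.5·ln(46.48 − 10) − 305.0 = 138.5·ln 36.48 − 305.0 = 138.5·3.5968 − 305.0 = 193.152.
Rounded: 193; in hex, 0xC1.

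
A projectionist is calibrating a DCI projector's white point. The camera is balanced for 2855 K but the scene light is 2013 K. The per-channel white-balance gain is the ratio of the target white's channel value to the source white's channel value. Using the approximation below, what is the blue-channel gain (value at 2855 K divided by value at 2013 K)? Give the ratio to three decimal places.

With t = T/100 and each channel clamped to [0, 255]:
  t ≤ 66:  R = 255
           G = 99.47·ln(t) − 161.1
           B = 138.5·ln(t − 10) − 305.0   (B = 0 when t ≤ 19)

At 2013 K (t = 20.13):
  B = 138.5·ln(20.13 − 10) − 305.0 = 138.5·ln 10.13 − 305.0 = 138.5·2.3155 − 305.0 = 15.697.
At 2855 K (t = 28.55):
  B = 138.5·ln(28.55 − 10) − 305.0 = 138.5·ln 18.55 − 305.0 = 138.5·2.9205 − 305.0 = 99.485.
Gain = 99.485 / 15.697 = 6.3379 → 6.338.

6.338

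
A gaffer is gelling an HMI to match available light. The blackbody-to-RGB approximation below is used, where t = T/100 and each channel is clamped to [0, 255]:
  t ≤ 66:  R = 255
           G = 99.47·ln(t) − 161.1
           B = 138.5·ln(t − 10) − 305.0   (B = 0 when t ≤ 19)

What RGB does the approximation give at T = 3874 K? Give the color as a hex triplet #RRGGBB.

#FFCBA0

t = 3874/100 = 38.74; the t ≤ 66 branch applies.
R = 255 by definition for t ≤ 66.
G = 99.47·ln 38.74 − 161.1 = 99.47·3.6569 − 161.1 = 202.649.
B = 138.5·ln(38.74 − 10) − 305.0 = 138.5·ln 28.74 − 305.0 = 138.5·3.3583 − 305.0 = 160.123.
Rounded: (255, 203, 160).
In hex: #FFCBA0.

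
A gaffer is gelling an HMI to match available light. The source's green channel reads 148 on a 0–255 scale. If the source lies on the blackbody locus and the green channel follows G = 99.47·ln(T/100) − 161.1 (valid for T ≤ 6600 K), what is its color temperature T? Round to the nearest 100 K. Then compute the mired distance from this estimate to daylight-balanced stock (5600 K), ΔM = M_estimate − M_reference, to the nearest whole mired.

+276 mireds

ln t = (148 + 161.1) / 99.47 = 3.1075.
t = e^3.1075 = 22.364.
T = 100·t = 2236 K → 2200 K to the nearest 100 K.
M_estimate = 10⁶/2200 = 454.55; M_reference = 10⁶/5600 = 178.57.
ΔM = 454.55 − 178.57 = 275.97 → +276 mireds.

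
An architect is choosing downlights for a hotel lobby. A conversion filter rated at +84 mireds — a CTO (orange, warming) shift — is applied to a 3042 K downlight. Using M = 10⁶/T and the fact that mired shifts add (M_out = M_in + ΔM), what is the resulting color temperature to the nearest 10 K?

2420 K

M_in = 10⁶/3042 = 328.73 mireds.
M_out = 328.73 + (+84) = 412.73 mireds.
T_out = 10⁶/412.73 = 2422.9 K → 2420 K.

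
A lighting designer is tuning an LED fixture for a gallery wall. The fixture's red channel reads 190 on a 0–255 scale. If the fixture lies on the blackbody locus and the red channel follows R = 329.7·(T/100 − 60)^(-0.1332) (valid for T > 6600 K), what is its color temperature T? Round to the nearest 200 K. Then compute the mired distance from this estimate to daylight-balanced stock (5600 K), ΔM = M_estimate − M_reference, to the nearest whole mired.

(t − 60)^(-0.1332) = 190/329.7 = 0.57628.
t − 60 = 0.57628^(1/-0.1332) = 0.57628^(-7.508) = 62.667, so t = 122.667.
T = 100·t = 12267 K → 12200 K to the nearest 200 K.
M_estimate = 10⁶/12200 = 81.97; M_reference = 10⁶/5600 = 178.57.
ΔM = 81.97 − 178.57 = -96.60 → -97 mireds.

-97 mireds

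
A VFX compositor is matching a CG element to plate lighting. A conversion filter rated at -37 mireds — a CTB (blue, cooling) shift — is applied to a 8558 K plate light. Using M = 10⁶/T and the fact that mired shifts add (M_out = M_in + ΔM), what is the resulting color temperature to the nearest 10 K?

M_in = 10⁶/8558 = 116.85 mireds.
M_out = 116.85 + (-37) = 79.85 mireds.
T_out = 10⁶/79.85 = 12523.5 K → 12520 K.

12520 K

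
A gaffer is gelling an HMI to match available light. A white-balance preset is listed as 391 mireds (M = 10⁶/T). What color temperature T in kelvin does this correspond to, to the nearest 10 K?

T = 10⁶ / 391 = 2557.54 K → 2560 K.

2560 K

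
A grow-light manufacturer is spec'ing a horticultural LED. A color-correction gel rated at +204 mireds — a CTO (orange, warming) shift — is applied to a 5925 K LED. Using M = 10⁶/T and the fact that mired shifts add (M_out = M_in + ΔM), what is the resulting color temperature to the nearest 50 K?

2700 K

M_in = 10⁶/5925 = 168.78 mireds.
M_out = 168.78 + (+204) = 372.78 mireds.
T_out = 10⁶/372.78 = 2682.6 K → 2700 K.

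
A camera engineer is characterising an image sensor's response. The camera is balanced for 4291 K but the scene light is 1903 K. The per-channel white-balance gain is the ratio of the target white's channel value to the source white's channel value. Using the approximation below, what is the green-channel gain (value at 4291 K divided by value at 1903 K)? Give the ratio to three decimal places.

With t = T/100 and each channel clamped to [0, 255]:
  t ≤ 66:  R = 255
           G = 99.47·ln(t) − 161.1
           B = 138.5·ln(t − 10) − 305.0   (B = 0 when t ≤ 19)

At 1903 K (t = 19.03):
  G = 99.47·ln 19.03 − 161.1 = 99.47·2.9460 − 161.1 = 131.940.
At 4291 K (t = 42.91):
  G = 99.47·ln 42.91 − 161.1 = 99.47·3.7591 − 161.1 = 212.818.
Gain = 212.818 / 131.940 = 1.6130 → 1.613.

1.613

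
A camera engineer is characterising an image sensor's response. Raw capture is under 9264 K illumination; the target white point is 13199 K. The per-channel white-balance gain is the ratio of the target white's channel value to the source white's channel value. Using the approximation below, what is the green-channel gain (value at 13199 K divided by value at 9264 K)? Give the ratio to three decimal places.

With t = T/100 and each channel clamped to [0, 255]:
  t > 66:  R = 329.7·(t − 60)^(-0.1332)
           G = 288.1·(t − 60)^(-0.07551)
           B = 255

At 9264 K (t = 92.64):
  G = 288.1·(92.64 − 60)^(-0.07551) = 288.1·32.64^(-0.07551) = 288.1·0.76859 = 221.432.
At 13199 K (t = 131.99):
  G = 288.1·(131.99 − 60)^(-0.07551) = 288.1·71.99^(-0.07551) = 288.1·0.72403 = 208.593.
Gain = 208.593 / 221.432 = 0.9420 → 0.942.

0.942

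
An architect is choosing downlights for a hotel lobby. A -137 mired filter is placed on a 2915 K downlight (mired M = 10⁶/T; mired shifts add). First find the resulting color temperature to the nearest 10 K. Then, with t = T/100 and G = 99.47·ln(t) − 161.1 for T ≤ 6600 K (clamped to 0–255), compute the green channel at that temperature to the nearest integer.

M_in = 10⁶/2915 = 343.05; M_out = 343.05 + (-137) = 206.05.
T_out = 10⁶/206.05 = 4853.1 K → 4850 K; t = 48.5.
G = 99.47·ln 48.5 − 161.1 = 99.47·3.8816 − 161.1 = 224.999.
Rounded: 225.

225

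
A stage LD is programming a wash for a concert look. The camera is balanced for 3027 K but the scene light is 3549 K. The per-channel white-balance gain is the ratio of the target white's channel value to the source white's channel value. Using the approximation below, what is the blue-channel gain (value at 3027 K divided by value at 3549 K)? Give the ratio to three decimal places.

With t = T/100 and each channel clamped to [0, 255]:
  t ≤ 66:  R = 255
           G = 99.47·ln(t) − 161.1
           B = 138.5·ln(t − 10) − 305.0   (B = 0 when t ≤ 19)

0.779

At 3549 K (t = 35.49):
  B = 138.5·ln(35.49 − 10) − 305.0 = 138.5·ln 25.49 − 305.0 = 138.5·3.2383 − 305.0 = 143.503.
At 3027 K (t = 30.27):
  B = 138.5·ln(30.27 − 10) − 305.0 = 138.5·ln 20.27 − 305.0 = 138.5·3.0091 − 305.0 = 111.766.
Gain = 111.766 / 143.503 = 0.7788 → 0.779.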